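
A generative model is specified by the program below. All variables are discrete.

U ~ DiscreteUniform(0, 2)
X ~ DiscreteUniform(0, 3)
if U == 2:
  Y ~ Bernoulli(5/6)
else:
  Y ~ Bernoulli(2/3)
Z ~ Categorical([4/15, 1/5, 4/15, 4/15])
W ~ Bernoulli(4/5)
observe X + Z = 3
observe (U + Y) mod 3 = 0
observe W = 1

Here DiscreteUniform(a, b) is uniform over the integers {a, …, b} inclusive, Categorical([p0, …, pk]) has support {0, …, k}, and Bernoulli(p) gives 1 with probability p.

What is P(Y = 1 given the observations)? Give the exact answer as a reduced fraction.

Enumerate traces; 8 have nonzero weight after conditioning:
  (U=0, X=0, Y=0, Z=3, W=1) weight 4/675
  (U=0, X=1, Y=0, Z=2, W=1) weight 4/675
  (U=0, X=2, Y=0, Z=1, W=1) weight 1/225
  (U=0, X=3, Y=0, Z=0, W=1) weight 4/675
  (U=2, X=0, Y=1, Z=3, W=1) weight 2/135
  (U=2, X=1, Y=1, Z=2, W=1) weight 2/135
  (U=2, X=2, Y=1, Z=1, W=1) weight 1/90
  (U=2, X=3, Y=1, Z=0, W=1) weight 2/135
Group by Y:
  weight(Y=0) = 1/45
  weight(Y=1) = 1/18
Total weight = 1/45 + 1/18 = 7/90
P(Y=0 | obs) = 1/45 / 7/90 = 2/7
P(Y=1 | obs) = 1/18 / 7/90 = 5/7

P(Y = 1 | obs) = 5/7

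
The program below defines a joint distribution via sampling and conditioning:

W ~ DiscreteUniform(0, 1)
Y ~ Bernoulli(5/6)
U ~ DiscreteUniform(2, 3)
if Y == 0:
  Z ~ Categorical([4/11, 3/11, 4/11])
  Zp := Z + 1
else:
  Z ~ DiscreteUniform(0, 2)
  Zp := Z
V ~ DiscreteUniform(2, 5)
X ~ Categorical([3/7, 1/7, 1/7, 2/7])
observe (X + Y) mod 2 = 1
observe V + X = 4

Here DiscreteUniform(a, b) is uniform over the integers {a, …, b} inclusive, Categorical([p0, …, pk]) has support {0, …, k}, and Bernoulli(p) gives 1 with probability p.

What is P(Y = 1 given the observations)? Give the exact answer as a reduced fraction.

P(Y = 1 | obs) = 20/21

Enumerate traces; 36 have nonzero weight after conditioning:
  (W=0, Y=0, U=2, Z=0, V=3, X=1) weight 1/1848
  (W=0, Y=0, U=2, Z=1, V=3, X=1) weight 1/2464
  (W=0, Y=0, U=2, Z=2, V=3, X=1) weight 1/1848
  (W=0, Y=0, U=3, Z=0, V=3, X=1) weight 1/1848
  (W=0, Y=0, U=3, Z=1, V=3, X=1) weight 1/2464
  (W=0, Y=0, U=3, Z=2, V=3, X=1) weight 1/1848
  (W=0, Y=1, U=2, Z=0, V=2, X=2) weight 5/2016
  (W=0, Y=1, U=2, Z=0, V=4, X=0) weight 5/672
  … 28 more
Group by Y:
  weight(Y=0) = 1/168
  weight(Y=1) = 5/42
Total weight = 1/168 + 5/42 = 1/8
P(Y=0 | obs) = 1/168 / 1/8 = 1/21
P(Y=1 | obs) = 5/42 / 1/8 = 20/21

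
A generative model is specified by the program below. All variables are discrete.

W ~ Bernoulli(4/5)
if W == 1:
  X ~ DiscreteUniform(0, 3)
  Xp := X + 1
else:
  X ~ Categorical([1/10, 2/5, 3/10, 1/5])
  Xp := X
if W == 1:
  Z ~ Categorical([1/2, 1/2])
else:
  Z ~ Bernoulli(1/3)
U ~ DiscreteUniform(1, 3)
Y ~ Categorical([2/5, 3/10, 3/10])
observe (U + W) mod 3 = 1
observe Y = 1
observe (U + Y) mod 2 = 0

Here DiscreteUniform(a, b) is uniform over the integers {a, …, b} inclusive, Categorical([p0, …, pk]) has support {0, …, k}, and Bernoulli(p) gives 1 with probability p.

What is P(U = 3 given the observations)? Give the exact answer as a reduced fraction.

Enumerate traces; 16 have nonzero weight after conditioning:
  (W=0, X=0, Z=0, U=1, Y=1) weight 1/750
  (W=0, X=0, Z=1, U=1, Y=1) weight 1/1500
  (W=0, X=1, Z=0, U=1, Y=1) weight 2/375
  (W=0, X=1, Z=1, U=1, Y=1) weight 1/375
  (W=0, X=2, Z=0, U=1, Y=1) weight 1/250
  (W=0, X=2, Z=1, U=1, Y=1) weight 1/500
  (W=0, X=3, Z=0, U=1, Y=1) weight 1/375
  (W=0, X=3, Z=1, U=1, Y=1) weight 1/750
  (W=1, X=0, Z=0, U=3, Y=1) weight 1/100
  … 7 more
Group by U:
  weight(U=1) = 1/50
  weight(U=3) = 2/25
Total weight = 1/50 + 2/25 = 1/10
P(U=1 | obs) = 1/50 / 1/10 = 1/5
P(U=3 | obs) = 2/25 / 1/10 = 4/5

P(U = 3 | obs) = 4/5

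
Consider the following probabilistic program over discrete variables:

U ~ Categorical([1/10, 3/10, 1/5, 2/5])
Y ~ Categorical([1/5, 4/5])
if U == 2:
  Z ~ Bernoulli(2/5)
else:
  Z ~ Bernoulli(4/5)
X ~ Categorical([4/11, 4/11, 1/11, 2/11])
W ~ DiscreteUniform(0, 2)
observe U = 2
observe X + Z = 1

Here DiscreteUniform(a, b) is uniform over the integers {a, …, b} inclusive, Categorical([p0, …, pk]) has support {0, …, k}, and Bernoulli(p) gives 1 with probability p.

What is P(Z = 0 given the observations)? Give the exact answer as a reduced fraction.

P(Z = 0 | obs) = 3/5

Enumerate traces; 12 have nonzero weight after conditioning:
  (U=2, Y=0, Z=0, X=1, W=0) weight 4/1375
  (U=2, Y=0, Z=0, X=1, W=1) weight 4/1375
  (U=2, Y=0, Z=0, X=1, W=2) weight 4/1375
  (U=2, Y=0, Z=1, X=0, W=0) weight 8/4125
  (U=2, Y=0, Z=1, X=0, W=1) weight 8/4125
  (U=2, Y=0, Z=1, X=0, W=2) weight 8/4125
  (U=2, Y=1, Z=0, X=1, W=0) weight 16/1375
  (U=2, Y=1, Z=0, X=1, W=1) weight 16/1375
  … 4 more
Group by Z:
  weight(Z=0) = 12/275
  weight(Z=1) = 8/275
Total weight = 12/275 + 8/275 = 4/55
P(Z=0 | obs) = 12/275 / 4/55 = 3/5
P(Z=1 | obs) = 8/275 / 4/55 = 2/5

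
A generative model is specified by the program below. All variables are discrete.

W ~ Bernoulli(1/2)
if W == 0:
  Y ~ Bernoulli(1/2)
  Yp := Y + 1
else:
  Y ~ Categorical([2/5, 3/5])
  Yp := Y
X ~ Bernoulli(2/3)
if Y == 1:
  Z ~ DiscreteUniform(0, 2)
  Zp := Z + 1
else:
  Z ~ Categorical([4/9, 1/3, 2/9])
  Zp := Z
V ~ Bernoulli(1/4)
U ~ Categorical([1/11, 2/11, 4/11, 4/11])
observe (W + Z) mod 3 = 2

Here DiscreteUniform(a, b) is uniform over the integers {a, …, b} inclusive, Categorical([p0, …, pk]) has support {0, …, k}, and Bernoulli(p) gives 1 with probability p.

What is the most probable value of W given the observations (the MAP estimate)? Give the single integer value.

argmax_v P(W = v | obs) = 1

Enumerate traces; 64 have nonzero weight after conditioning:
  (W=0, Y=0, X=0, Z=2, V=0, U=0) weight 1/792
  (W=0, Y=0, X=0, Z=2, V=0, U=1) weight 1/396
  (W=0, Y=0, X=0, Z=2, V=0, U=2) weight 1/198
  (W=0, Y=0, X=0, Z=2, V=0, U=3) weight 1/198
  (W=0, Y=0, X=0, Z=2, V=1, U=0) weight 1/2376
  (W=0, Y=0, X=0, Z=2, V=1, U=1) weight 1/1188
  (W=0, Y=0, X=0, Z=2, V=1, U=2) weight 1/594
  (W=0, Y=0, X=0, Z=2, V=1, U=3) weight 1/594
  (W=1, Y=0, X=0, Z=1, V=0, U=0) weight 1/660
  … 55 more
Group by W:
  weight(W=0) = 5/36
  weight(W=1) = 1/6
Total weight = 5/36 + 1/6 = 11/36
P(W=0 | obs) = 5/36 / 11/36 = 5/11
P(W=1 | obs) = 1/6 / 11/36 = 6/11
argmax = 1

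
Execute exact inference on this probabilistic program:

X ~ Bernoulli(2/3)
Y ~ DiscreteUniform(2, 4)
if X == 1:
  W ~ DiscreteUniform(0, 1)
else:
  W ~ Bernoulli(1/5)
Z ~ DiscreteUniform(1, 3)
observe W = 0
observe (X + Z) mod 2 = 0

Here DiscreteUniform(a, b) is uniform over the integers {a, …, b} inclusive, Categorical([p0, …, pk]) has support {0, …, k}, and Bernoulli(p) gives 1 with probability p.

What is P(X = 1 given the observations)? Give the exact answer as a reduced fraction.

P(X = 1 | obs) = 5/7

Enumerate traces; 9 have nonzero weight after conditioning:
  (X=0, Y=2, W=0, Z=2) weight 4/135
  (X=0, Y=3, W=0, Z=2) weight 4/135
  (X=0, Y=4, W=0, Z=2) weight 4/135
  (X=1, Y=2, W=0, Z=1) weight 1/27
  (X=1, Y=2, W=0, Z=3) weight 1/27
  (X=1, Y=3, W=0, Z=1) weight 1/27
  (X=1, Y=3, W=0, Z=3) weight 1/27
  (X=1, Y=4, W=0, Z=1) weight 1/27
  … 1 more
Group by X:
  weight(X=0) = 4/45
  weight(X=1) = 2/9
Total weight = 4/45 + 2/9 = 14/45
P(X=0 | obs) = 4/45 / 14/45 = 2/7
P(X=1 | obs) = 2/9 / 14/45 = 5/7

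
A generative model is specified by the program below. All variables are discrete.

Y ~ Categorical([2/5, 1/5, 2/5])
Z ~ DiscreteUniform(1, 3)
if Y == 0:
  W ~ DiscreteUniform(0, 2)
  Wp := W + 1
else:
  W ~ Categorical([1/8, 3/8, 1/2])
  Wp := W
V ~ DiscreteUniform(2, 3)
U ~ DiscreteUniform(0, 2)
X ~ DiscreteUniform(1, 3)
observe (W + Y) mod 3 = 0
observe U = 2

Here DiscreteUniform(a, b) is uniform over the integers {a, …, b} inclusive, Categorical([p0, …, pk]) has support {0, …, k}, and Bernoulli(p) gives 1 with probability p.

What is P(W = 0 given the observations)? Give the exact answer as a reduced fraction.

Enumerate traces; 54 have nonzero weight after conditioning:
  (Y=0, Z=1, W=0, V=2, U=2, X=1) weight 1/405
  (Y=0, Z=1, W=0, V=2, U=2, X=2) weight 1/405
  (Y=0, Z=1, W=0, V=2, U=2, X=3) weight 1/405
  (Y=0, Z=1, W=0, V=3, U=2, X=1) weight 1/405
  (Y=0, Z=1, W=0, V=3, U=2, X=2) weight 1/405
  (Y=0, Z=1, W=0, V=3, U=2, X=3) weight 1/405
  (Y=0, Z=2, W=0, V=2, U=2, X=1) weight 1/405
  (Y=0, Z=2, W=0, V=2, U=2, X=2) weight 1/405
  (Y=1, Z=1, W=2, V=2, U=2, X=1) weight 1/540
  (Y=2, Z=1, W=1, V=2, U=2, X=1) weight 1/360
  … 44 more
Group by W:
  weight(W=0) = 2/45
  weight(W=1) = 1/20
  weight(W=2) = 1/30
Total weight = 2/45 + 1/20 + 1/30 = 23/180
P(W=0 | obs) = 2/45 / 23/180 = 8/23
P(W=1 | obs) = 1/20 / 23/180 = 9/23
P(W=2 | obs) = 1/30 / 23/180 = 6/23

P(W = 0 | obs) = 8/23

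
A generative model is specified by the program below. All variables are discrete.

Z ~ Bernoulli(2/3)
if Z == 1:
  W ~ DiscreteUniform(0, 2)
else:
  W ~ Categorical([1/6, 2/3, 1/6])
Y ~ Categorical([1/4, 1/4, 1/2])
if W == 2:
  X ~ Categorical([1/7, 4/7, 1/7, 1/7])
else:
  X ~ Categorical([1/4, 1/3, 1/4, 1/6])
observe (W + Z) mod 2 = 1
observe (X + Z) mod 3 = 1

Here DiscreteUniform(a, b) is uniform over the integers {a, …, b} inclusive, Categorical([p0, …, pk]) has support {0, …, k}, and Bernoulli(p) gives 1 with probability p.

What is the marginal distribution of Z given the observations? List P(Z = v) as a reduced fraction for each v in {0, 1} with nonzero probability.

Enumerate traces; 15 have nonzero weight after conditioning:
  (Z=0, W=1, Y=0, X=1) weight 1/54
  (Z=0, W=1, Y=1, X=1) weight 1/54
  (Z=0, W=1, Y=2, X=1) weight 1/27
  (Z=1, W=0, Y=0, X=0) weight 1/72
  (Z=1, W=0, Y=0, X=3) weight 1/108
  (Z=1, W=0, Y=1, X=0) weight 1/72
  (Z=1, W=0, Y=1, X=3) weight 1/108
  (Z=1, W=0, Y=2, X=0) weight 1/36
  … 7 more
Group by Z:
  weight(Z=0) = 2/27
  weight(Z=1) = 59/378
Total weight = 2/27 + 59/378 = 29/126
P(Z=0 | obs) = 2/27 / 29/126 = 28/87
P(Z=1 | obs) = 59/378 / 29/126 = 59/87

P(Z=0) = 28/87, P(Z=1) = 59/87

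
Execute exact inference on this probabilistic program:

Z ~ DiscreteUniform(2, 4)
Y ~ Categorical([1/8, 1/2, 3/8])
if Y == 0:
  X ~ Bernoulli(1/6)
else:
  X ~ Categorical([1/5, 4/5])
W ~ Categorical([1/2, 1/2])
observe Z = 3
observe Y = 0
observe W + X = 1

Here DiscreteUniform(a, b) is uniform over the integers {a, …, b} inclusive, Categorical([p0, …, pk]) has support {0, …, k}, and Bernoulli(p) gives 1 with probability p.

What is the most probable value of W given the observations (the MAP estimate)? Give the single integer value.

argmax_v P(W = v | obs) = 1

Enumerate traces; 2 have nonzero weight after conditioning:
  (Z=3, Y=0, X=0, W=1) weight 5/288
  (Z=3, Y=0, X=1, W=0) weight 1/288
Group by W:
  weight(W=0) = 1/288
  weight(W=1) = 5/288
Total weight = 1/288 + 5/288 = 1/48
P(W=0 | obs) = 1/288 / 1/48 = 1/6
P(W=1 | obs) = 5/288 / 1/48 = 5/6
argmax = 1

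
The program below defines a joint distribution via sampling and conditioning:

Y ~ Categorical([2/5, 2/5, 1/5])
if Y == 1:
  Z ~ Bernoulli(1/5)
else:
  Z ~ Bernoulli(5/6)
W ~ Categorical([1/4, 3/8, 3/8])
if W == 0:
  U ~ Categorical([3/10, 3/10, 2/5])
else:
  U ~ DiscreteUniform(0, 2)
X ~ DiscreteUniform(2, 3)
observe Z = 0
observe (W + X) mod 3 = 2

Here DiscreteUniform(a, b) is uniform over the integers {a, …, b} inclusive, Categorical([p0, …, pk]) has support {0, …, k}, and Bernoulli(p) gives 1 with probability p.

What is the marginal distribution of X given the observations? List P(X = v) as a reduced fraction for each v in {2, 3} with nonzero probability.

P(X=2) = 2/5, P(X=3) = 3/5

Enumerate traces; 18 have nonzero weight after conditioning:
  (Y=0, Z=0, W=0, U=0, X=2) weight 1/400
  (Y=0, Z=0, W=0, U=1, X=2) weight 1/400
  (Y=0, Z=0, W=0, U=2, X=2) weight 1/300
  (Y=0, Z=0, W=2, U=0, X=3) weight 1/240
  (Y=0, Z=0, W=2, U=1, X=3) weight 1/240
  (Y=0, Z=0, W=2, U=2, X=3) weight 1/240
  (Y=1, Z=0, W=0, U=0, X=2) weight 3/250
  (Y=1, Z=0, W=0, U=1, X=2) weight 3/250
  … 10 more
Group by X:
  weight(X=2) = 21/400
  weight(X=3) = 63/800
Total weight = 21/400 + 63/800 = 21/160
P(X=2 | obs) = 21/400 / 21/160 = 2/5
P(X=3 | obs) = 63/800 / 21/160 = 3/5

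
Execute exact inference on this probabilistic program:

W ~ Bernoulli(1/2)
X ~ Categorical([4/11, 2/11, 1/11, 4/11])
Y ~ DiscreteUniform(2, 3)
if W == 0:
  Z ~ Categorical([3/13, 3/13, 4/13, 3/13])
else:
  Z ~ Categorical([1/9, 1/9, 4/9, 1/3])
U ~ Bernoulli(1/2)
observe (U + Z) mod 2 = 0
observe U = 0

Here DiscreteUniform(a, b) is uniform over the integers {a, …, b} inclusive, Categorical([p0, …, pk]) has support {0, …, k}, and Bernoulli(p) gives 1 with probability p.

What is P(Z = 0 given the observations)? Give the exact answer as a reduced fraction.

Enumerate traces; 32 have nonzero weight after conditioning:
  (W=0, X=0, Y=2, Z=0, U=0) weight 3/286
  (W=0, X=0, Y=2, Z=2, U=0) weight 2/143
  (W=0, X=0, Y=3, Z=0, U=0) weight 3/286
  (W=0, X=0, Y=3, Z=2, U=0) weight 2/143
  (W=0, X=1, Y=2, Z=0, U=0) weight 3/572
  (W=0, X=1, Y=2, Z=2, U=0) weight 1/143
  (W=0, X=1, Y=3, Z=0, U=0) weight 3/572
  (W=0, X=1, Y=3, Z=2, U=0) weight 1/143
  … 24 more
Group by Z:
  weight(Z=0) = 10/117
  weight(Z=2) = 22/117
Total weight = 10/117 + 22/117 = 32/117
P(Z=0 | obs) = 10/117 / 32/117 = 5/16
P(Z=2 | obs) = 22/117 / 32/117 = 11/16

P(Z = 0 | obs) = 5/16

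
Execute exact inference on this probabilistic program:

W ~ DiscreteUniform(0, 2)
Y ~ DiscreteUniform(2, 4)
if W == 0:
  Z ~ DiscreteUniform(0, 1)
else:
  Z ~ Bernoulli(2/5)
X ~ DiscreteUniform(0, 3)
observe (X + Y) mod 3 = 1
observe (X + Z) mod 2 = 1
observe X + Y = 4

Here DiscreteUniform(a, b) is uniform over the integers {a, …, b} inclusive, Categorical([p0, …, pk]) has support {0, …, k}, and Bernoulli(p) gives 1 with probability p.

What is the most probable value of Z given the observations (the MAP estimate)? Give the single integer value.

Enumerate traces; 9 have nonzero weight after conditioning:
  (W=0, Y=2, Z=1, X=2) weight 1/72
  (W=0, Y=3, Z=0, X=1) weight 1/72
  (W=0, Y=4, Z=1, X=0) weight 1/72
  (W=1, Y=2, Z=1, X=2) weight 1/90
  (W=1, Y=3, Z=0, X=1) weight 1/60
  (W=1, Y=4, Z=1, X=0) weight 1/90
  (W=2, Y=2, Z=1, X=2) weight 1/90
  (W=2, Y=3, Z=0, X=1) weight 1/60
  … 1 more
Group by Z:
  weight(Z=0) = 17/360
  weight(Z=1) = 13/180
Total weight = 17/360 + 13/180 = 43/360
P(Z=0 | obs) = 17/360 / 43/360 = 17/43
P(Z=1 | obs) = 13/180 / 43/360 = 26/43
argmax = 1

argmax_v P(Z = v | obs) = 1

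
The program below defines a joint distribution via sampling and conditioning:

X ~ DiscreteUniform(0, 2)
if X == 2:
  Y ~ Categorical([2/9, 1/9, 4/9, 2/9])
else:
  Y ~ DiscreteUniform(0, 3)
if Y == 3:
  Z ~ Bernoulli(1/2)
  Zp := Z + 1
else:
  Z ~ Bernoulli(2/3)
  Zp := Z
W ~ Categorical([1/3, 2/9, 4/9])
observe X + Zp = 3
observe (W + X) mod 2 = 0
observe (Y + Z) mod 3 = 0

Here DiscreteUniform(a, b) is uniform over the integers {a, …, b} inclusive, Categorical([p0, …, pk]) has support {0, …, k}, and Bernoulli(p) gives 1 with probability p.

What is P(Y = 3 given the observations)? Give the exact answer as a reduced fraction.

Enumerate traces; 4 have nonzero weight after conditioning:
  (X=2, Y=2, Z=1, W=0) weight 8/243
  (X=2, Y=2, Z=1, W=2) weight 32/729
  (X=2, Y=3, Z=0, W=0) weight 1/81
  (X=2, Y=3, Z=0, W=2) weight 4/243
Group by Y:
  weight(Y=2) = 56/729
  weight(Y=3) = 7/243
Total weight = 56/729 + 7/243 = 77/729
P(Y=2 | obs) = 56/729 / 77/729 = 8/11
P(Y=3 | obs) = 7/243 / 77/729 = 3/11

P(Y = 3 | obs) = 3/11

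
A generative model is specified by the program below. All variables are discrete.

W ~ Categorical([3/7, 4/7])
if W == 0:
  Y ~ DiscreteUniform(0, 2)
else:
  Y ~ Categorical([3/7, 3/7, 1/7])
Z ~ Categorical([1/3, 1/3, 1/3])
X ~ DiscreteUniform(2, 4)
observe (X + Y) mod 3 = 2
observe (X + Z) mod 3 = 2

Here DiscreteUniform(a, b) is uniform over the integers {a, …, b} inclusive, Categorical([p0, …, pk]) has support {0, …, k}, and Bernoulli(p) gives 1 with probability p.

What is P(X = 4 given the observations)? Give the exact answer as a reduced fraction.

Enumerate traces; 6 have nonzero weight after conditioning:
  (W=0, Y=0, Z=0, X=2) weight 1/63
  (W=0, Y=1, Z=1, X=4) weight 1/63
  (W=0, Y=2, Z=2, X=3) weight 1/63
  (W=1, Y=0, Z=0, X=2) weight 4/147
  (W=1, Y=1, Z=1, X=4) weight 4/147
  (W=1, Y=2, Z=2, X=3) weight 4/441
Group by X:
  weight(X=2) = 19/441
  weight(X=3) = 11/441
  weight(X=4) = 19/441
Total weight = 19/441 + 11/441 + 19/441 = 1/9
P(X=2 | obs) = 19/441 / 1/9 = 19/49
P(X=3 | obs) = 11/441 / 1/9 = 11/49
P(X=4 | obs) = 19/441 / 1/9 = 19/49

P(X = 4 | obs) = 19/49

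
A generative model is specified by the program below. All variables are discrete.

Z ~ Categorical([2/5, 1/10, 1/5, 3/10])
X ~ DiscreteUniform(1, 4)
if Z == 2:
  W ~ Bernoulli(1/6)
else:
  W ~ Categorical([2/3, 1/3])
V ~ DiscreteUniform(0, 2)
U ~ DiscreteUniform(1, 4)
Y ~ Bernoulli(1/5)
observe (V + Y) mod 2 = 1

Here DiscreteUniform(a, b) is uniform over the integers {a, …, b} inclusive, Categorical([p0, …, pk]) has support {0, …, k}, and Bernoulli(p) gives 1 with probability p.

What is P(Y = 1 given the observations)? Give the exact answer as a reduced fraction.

Enumerate traces; 384 have nonzero weight after conditioning:
  (Z=0, X=1, W=0, V=0, U=1, Y=1) weight 1/900
  (Z=0, X=1, W=0, V=0, U=2, Y=1) weight 1/900
  (Z=0, X=1, W=0, V=0, U=3, Y=1) weight 1/900
  (Z=0, X=1, W=0, V=0, U=4, Y=1) weight 1/900
  (Z=0, X=1, W=0, V=1, U=1, Y=0) weight 1/225
  (Z=0, X=1, W=0, V=1, U=2, Y=0) weight 1/225
  (Z=0, X=1, W=0, V=1, U=3, Y=0) weight 1/225
  (Z=0, X=1, W=0, V=1, U=4, Y=0) weight 1/225
  … 376 more
Group by Y:
  weight(Y=0) = 4/15
  weight(Y=1) = 2/15
Total weight = 4/15 + 2/15 = 2/5
P(Y=0 | obs) = 4/15 / 2/5 = 2/3
P(Y=1 | obs) = 2/15 / 2/5 = 1/3

P(Y = 1 | obs) = 1/3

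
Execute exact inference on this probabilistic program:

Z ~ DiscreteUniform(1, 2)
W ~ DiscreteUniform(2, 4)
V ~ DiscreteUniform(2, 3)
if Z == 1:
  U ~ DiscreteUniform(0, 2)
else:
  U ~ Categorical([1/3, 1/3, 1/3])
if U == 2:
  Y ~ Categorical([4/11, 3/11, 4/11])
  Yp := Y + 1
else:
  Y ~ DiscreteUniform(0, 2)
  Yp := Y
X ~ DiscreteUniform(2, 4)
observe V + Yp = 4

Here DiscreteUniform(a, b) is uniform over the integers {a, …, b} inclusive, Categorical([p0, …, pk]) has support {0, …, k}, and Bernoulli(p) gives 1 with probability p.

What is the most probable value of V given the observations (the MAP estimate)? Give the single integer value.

argmax_v P(V = v | obs) = 3

Enumerate traces; 108 have nonzero weight after conditioning:
  (Z=1, W=2, V=2, U=0, Y=2, X=2) weight 1/324
  (Z=1, W=2, V=2, U=0, Y=2, X=3) weight 1/324
  (Z=1, W=2, V=2, U=0, Y=2, X=4) weight 1/324
  (Z=1, W=2, V=2, U=1, Y=2, X=2) weight 1/324
  (Z=1, W=2, V=2, U=1, Y=2, X=3) weight 1/324
  (Z=1, W=2, V=2, U=1, Y=2, X=4) weight 1/324
  (Z=1, W=2, V=2, U=2, Y=1, X=2) weight 1/396
  (Z=1, W=2, V=2, U=2, Y=1, X=3) weight 1/396
  (Z=1, W=2, V=3, U=0, Y=1, X=2) weight 1/324
  … 99 more
Group by V:
  weight(V=2) = 31/198
  weight(V=3) = 17/99
Total weight = 31/198 + 17/99 = 65/198
P(V=2 | obs) = 31/198 / 65/198 = 31/65
P(V=3 | obs) = 17/99 / 65/198 = 34/65
argmax = 3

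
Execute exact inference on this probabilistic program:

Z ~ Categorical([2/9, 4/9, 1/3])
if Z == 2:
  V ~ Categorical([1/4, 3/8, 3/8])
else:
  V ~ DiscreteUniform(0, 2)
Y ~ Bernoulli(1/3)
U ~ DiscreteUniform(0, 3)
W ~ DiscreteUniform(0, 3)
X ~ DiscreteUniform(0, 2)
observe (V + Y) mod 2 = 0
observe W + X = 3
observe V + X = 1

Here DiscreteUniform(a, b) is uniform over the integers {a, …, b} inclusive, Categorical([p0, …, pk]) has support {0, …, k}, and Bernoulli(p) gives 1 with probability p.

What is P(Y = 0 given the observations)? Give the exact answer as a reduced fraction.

P(Y = 0 | obs) = 44/69

Enumerate traces; 24 have nonzero weight after conditioning:
  (Z=0, V=0, Y=0, U=0, W=2, X=1) weight 1/972
  (Z=0, V=0, Y=0, U=1, W=2, X=1) weight 1/972
  (Z=0, V=0, Y=0, U=2, W=2, X=1) weight 1/972
  (Z=0, V=0, Y=0, U=3, W=2, X=1) weight 1/972
  (Z=0, V=1, Y=1, U=0, W=3, X=0) weight 1/1944
  (Z=0, V=1, Y=1, U=1, W=3, X=0) weight 1/1944
  (Z=0, V=1, Y=1, U=2, W=3, X=0) weight 1/1944
  (Z=0, V=1, Y=1, U=3, W=3, X=0) weight 1/1944
  … 16 more
Group by Y:
  weight(Y=0) = 11/648
  weight(Y=1) = 25/2592
Total weight = 11/648 + 25/2592 = 23/864
P(Y=0 | obs) = 11/648 / 23/864 = 44/69
P(Y=1 | obs) = 25/2592 / 23/864 = 25/69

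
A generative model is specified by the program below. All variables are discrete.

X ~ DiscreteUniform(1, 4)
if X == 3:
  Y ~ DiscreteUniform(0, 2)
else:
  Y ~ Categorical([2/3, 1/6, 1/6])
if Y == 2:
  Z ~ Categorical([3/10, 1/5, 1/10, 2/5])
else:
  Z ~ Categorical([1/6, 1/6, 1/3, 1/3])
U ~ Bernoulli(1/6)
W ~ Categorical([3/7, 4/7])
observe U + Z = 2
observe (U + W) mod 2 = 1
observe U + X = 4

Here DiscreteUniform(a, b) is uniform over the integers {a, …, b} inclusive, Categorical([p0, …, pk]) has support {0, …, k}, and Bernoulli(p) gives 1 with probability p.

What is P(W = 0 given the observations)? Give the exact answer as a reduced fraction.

Enumerate traces; 6 have nonzero weight after conditioning:
  (X=3, Y=0, Z=1, U=1, W=0) weight 1/1008
  (X=3, Y=1, Z=1, U=1, W=0) weight 1/1008
  (X=3, Y=2, Z=1, U=1, W=0) weight 1/840
  (X=4, Y=0, Z=2, U=0, W=1) weight 5/189
  (X=4, Y=1, Z=2, U=0, W=1) weight 5/756
  (X=4, Y=2, Z=2, U=0, W=1) weight 1/504
Group by W:
  weight(W=0) = 1/315
  weight(W=1) = 53/1512
Total weight = 1/315 + 53/1512 = 289/7560
P(W=0 | obs) = 1/315 / 289/7560 = 24/289
P(W=1 | obs) = 53/1512 / 289/7560 = 265/289

P(W = 0 | obs) = 24/289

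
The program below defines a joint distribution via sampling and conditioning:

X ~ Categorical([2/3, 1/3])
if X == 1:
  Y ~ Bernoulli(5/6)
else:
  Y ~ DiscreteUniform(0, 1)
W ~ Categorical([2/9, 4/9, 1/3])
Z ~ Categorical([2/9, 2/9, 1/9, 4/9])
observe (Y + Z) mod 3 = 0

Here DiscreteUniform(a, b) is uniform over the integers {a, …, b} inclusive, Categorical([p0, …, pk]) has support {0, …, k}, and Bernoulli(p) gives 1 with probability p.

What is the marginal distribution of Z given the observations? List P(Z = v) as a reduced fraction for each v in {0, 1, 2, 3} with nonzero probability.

Enumerate traces; 18 have nonzero weight after conditioning:
  (X=0, Y=0, W=0, Z=0) weight 4/243
  (X=0, Y=0, W=0, Z=3) weight 8/243
  (X=0, Y=0, W=1, Z=0) weight 8/243
  (X=0, Y=0, W=1, Z=3) weight 16/243
  (X=0, Y=0, W=2, Z=0) weight 2/81
  (X=0, Y=0, W=2, Z=3) weight 4/81
  (X=0, Y=1, W=0, Z=2) weight 2/243
  (X=0, Y=1, W=1, Z=2) weight 4/243
  … 10 more
Group by Z:
  weight(Z=0) = 7/81
  weight(Z=2) = 11/162
  weight(Z=3) = 14/81
Total weight = 7/81 + 11/162 + 14/81 = 53/162
P(Z=0 | obs) = 7/81 / 53/162 = 14/53
P(Z=2 | obs) = 11/162 / 53/162 = 11/53
P(Z=3 | obs) = 14/81 / 53/162 = 28/53

P(Z=0) = 14/53, P(Z=2) = 11/53, P(Z=3) = 28/53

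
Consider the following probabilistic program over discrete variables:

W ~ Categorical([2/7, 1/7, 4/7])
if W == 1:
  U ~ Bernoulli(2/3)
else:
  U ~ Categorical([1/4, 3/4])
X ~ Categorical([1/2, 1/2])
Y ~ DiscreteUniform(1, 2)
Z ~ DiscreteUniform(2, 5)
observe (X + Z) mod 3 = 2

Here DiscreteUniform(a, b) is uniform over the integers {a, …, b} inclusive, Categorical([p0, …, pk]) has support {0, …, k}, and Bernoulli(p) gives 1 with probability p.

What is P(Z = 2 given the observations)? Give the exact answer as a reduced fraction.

Enumerate traces; 36 have nonzero weight after conditioning:
  (W=0, U=0, X=0, Y=1, Z=2) weight 1/224
  (W=0, U=0, X=0, Y=1, Z=5) weight 1/224
  (W=0, U=0, X=0, Y=2, Z=2) weight 1/224
  (W=0, U=0, X=0, Y=2, Z=5) weight 1/224
  (W=0, U=0, X=1, Y=1, Z=4) weight 1/224
  (W=0, U=0, X=1, Y=2, Z=4) weight 1/224
  (W=0, U=1, X=0, Y=1, Z=2) weight 3/224
  (W=0, U=1, X=0, Y=1, Z=5) weight 3/224
  … 28 more
Group by Z:
  weight(Z=2) = 1/8
  weight(Z=4) = 1/8
  weight(Z=5) = 1/8
Total weight = 1/8 + 1/8 + 1/8 = 3/8
P(Z=2 | obs) = 1/8 / 3/8 = 1/3
P(Z=4 | obs) = 1/8 / 3/8 = 1/3
P(Z=5 | obs) = 1/8 / 3/8 = 1/3

P(Z = 2 | obs) = 1/3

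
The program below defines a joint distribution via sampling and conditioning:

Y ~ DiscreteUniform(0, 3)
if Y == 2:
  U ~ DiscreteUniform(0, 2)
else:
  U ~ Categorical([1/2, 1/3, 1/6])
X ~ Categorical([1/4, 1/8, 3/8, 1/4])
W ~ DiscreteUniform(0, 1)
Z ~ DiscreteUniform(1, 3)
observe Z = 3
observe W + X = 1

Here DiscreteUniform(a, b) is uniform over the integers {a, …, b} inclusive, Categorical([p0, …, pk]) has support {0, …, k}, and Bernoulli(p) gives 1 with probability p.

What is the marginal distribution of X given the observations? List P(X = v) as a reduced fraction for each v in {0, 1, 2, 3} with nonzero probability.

P(X=0) = 2/3, P(X=1) = 1/3

Enumerate traces; 24 have nonzero weight after conditioning:
  (Y=0, U=0, X=0, W=1, Z=3) weight 1/192
  (Y=0, U=0, X=1, W=0, Z=3) weight 1/384
  (Y=0, U=1, X=0, W=1, Z=3) weight 1/288
  (Y=0, U=1, X=1, W=0, Z=3) weight 1/576
  (Y=0, U=2, X=0, W=1, Z=3) weight 1/576
  (Y=0, U=2, X=1, W=0, Z=3) weight 1/1152
  (Y=1, U=0, X=0, W=1, Z=3) weight 1/192
  (Y=1, U=0, X=1, W=0, Z=3) weight 1/384
  … 16 more
Group by X:
  weight(X=0) = 1/24
  weight(X=1) = 1/48
Total weight = 1/24 + 1/48 = 1/16
P(X=0 | obs) = 1/24 / 1/16 = 2/3
P(X=1 | obs) = 1/48 / 1/16 = 1/3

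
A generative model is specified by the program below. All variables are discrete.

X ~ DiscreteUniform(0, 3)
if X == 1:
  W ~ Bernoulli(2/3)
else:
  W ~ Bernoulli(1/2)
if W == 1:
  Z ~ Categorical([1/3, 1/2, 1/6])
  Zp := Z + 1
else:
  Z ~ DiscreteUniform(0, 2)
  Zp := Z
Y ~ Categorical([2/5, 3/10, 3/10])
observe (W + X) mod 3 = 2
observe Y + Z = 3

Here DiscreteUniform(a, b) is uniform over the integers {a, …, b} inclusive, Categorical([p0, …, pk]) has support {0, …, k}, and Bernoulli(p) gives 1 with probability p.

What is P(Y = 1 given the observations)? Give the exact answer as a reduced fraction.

P(Y = 1 | obs) = 5/14

Enumerate traces; 4 have nonzero weight after conditioning:
  (X=1, W=1, Z=1, Y=2) weight 1/40
  (X=1, W=1, Z=2, Y=1) weight 1/120
  (X=2, W=0, Z=1, Y=2) weight 1/80
  (X=2, W=0, Z=2, Y=1) weight 1/80
Group by Y:
  weight(Y=1) = 1/48
  weight(Y=2) = 3/80
Total weight = 1/48 + 3/80 = 7/120
P(Y=1 | obs) = 1/48 / 7/120 = 5/14
P(Y=2 | obs) = 3/80 / 7/120 = 9/14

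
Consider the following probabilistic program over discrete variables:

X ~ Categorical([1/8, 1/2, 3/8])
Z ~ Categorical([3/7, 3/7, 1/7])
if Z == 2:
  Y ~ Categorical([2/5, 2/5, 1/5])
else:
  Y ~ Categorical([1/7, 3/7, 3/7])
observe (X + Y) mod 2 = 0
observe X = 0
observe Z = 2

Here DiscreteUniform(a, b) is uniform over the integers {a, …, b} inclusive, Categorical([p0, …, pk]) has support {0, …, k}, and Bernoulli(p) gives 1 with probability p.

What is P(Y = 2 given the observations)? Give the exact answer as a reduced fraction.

Enumerate traces; 2 have nonzero weight after conditioning:
  (X=0, Z=2, Y=0) weight 1/140
  (X=0, Z=2, Y=2) weight 1/280
Group by Y:
  weight(Y=0) = 1/140
  weight(Y=2) = 1/280
Total weight = 1/140 + 1/280 = 3/280
P(Y=0 | obs) = 1/140 / 3/280 = 2/3
P(Y=2 | obs) = 1/280 / 3/280 = 1/3

P(Y = 2 | obs) = 1/3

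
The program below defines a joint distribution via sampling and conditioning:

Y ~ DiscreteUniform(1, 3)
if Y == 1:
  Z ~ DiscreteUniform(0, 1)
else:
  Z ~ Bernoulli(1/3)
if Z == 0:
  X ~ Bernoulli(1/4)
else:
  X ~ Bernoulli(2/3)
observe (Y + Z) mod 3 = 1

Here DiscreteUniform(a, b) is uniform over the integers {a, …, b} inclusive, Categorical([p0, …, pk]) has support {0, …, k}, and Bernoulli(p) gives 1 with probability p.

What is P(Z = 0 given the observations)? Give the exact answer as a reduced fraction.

P(Z = 0 | obs) = 3/5

Enumerate traces; 4 have nonzero weight after conditioning:
  (Y=1, Z=0, X=0) weight 1/8
  (Y=1, Z=0, X=1) weight 1/24
  (Y=3, Z=1, X=0) weight 1/27
  (Y=3, Z=1, X=1) weight 2/27
Group by Z:
  weight(Z=0) = 1/6
  weight(Z=1) = 1/9
Total weight = 1/6 + 1/9 = 5/18
P(Z=0 | obs) = 1/6 / 5/18 = 3/5
P(Z=1 | obs) = 1/9 / 5/18 = 2/5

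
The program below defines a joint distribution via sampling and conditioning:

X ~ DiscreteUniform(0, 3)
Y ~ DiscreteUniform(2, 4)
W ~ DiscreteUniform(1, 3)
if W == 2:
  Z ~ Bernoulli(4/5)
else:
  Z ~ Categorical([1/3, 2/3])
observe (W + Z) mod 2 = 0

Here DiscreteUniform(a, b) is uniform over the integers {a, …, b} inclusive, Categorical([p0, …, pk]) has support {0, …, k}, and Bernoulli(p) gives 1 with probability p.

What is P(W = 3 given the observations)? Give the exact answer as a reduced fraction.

Enumerate traces; 36 have nonzero weight after conditioning:
  (X=0, Y=2, W=1, Z=1) weight 1/54
  (X=0, Y=2, W=2, Z=0) weight 1/180
  (X=0, Y=2, W=3, Z=1) weight 1/54
  (X=0, Y=3, W=1, Z=1) weight 1/54
  (X=0, Y=3, W=2, Z=0) weight 1/180
  (X=0, Y=3, W=3, Z=1) weight 1/54
  (X=0, Y=4, W=1, Z=1) weight 1/54
  (X=0, Y=4, W=2, Z=0) weight 1/180
  … 28 more
Group by W:
  weight(W=1) = 2/9
  weight(W=2) = 1/15
  weight(W=3) = 2/9
Total weight = 2/9 + 1/15 + 2/9 = 23/45
P(W=1 | obs) = 2/9 / 23/45 = 10/23
P(W=2 | obs) = 1/15 / 23/45 = 3/23
P(W=3 | obs) = 2/9 / 23/45 = 10/23

P(W = 3 | obs) = 10/23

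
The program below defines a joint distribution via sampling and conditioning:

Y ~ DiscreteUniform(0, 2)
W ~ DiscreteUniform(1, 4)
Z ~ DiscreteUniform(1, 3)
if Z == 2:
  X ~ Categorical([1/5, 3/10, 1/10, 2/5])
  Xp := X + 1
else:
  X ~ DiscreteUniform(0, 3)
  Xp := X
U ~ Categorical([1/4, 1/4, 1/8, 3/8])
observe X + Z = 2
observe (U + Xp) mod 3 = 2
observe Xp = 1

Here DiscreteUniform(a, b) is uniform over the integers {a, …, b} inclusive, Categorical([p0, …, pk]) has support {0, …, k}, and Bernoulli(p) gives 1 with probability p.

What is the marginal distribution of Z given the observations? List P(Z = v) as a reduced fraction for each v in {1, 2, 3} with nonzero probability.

P(Z=1) = 5/9, P(Z=2) = 4/9

Enumerate traces; 24 have nonzero weight after conditioning:
  (Y=0, W=1, Z=1, X=1, U=1) weight 1/576
  (Y=0, W=1, Z=2, X=0, U=1) weight 1/720
  (Y=0, W=2, Z=1, X=1, U=1) weight 1/576
  (Y=0, W=2, Z=2, X=0, U=1) weight 1/720
  (Y=0, W=3, Z=1, X=1, U=1) weight 1/576
  (Y=0, W=3, Z=2, X=0, U=1) weight 1/720
  (Y=0, W=4, Z=1, X=1, U=1) weight 1/576
  (Y=0, W=4, Z=2, X=0, U=1) weight 1/720
  … 16 more
Group by Z:
  weight(Z=1) = 1/48
  weight(Z=2) = 1/60
Total weight = 1/48 + 1/60 = 3/80
P(Z=1 | obs) = 1/48 / 3/80 = 5/9
P(Z=2 | obs) = 1/60 / 3/80 = 4/9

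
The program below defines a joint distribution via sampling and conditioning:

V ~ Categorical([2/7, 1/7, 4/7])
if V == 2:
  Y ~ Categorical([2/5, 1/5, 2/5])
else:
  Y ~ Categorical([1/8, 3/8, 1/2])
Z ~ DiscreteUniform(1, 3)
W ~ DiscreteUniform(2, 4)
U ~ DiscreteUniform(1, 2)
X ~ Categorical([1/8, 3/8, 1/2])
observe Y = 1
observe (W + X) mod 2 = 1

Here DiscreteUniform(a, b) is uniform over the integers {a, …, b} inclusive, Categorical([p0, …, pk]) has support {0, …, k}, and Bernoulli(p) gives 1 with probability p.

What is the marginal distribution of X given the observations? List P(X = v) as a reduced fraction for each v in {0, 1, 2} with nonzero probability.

P(X=0) = 1/11, P(X=1) = 6/11, P(X=2) = 4/11

Enumerate traces; 72 have nonzero weight after conditioning:
  (V=0, Y=1, Z=1, W=2, U=1, X=1) weight 1/448
  (V=0, Y=1, Z=1, W=2, U=2, X=1) weight 1/448
  (V=0, Y=1, Z=1, W=3, U=1, X=0) weight 1/1344
  (V=0, Y=1, Z=1, W=3, U=1, X=2) weight 1/336
  (V=0, Y=1, Z=1, W=3, U=2, X=0) weight 1/1344
  (V=0, Y=1, Z=1, W=3, U=2, X=2) weight 1/336
  (V=0, Y=1, Z=1, W=4, U=1, X=1) weight 1/448
  (V=0, Y=1, Z=1, W=4, U=2, X=1) weight 1/448
  … 64 more
Group by X:
  weight(X=0) = 11/960
  weight(X=1) = 11/160
  weight(X=2) = 11/240
Total weight = 11/960 + 11/160 + 11/240 = 121/960
P(X=0 | obs) = 11/960 / 121/960 = 1/11
P(X=1 | obs) = 11/160 / 121/960 = 6/11
P(X=2 | obs) = 11/240 / 121/960 = 4/11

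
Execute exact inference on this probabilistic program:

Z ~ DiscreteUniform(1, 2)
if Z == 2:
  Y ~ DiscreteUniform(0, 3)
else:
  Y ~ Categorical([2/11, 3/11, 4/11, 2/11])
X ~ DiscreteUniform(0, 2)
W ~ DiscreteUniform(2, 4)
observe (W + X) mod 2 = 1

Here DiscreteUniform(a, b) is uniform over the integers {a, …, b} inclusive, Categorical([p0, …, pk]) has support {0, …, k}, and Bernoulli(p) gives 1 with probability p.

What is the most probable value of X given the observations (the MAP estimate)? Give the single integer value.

argmax_v P(X = v | obs) = 1

Enumerate traces; 32 have nonzero weight after conditioning:
  (Z=1, Y=0, X=0, W=3) weight 1/99
  (Z=1, Y=0, X=1, W=2) weight 1/99
  (Z=1, Y=0, X=1, W=4) weight 1/99
  (Z=1, Y=0, X=2, W=3) weight 1/99
  (Z=1, Y=1, X=0, W=3) weight 1/66
  (Z=1, Y=1, X=1, W=2) weight 1/66
  (Z=1, Y=1, X=1, W=4) weight 1/66
  (Z=1, Y=1, X=2, W=3) weight 1/66
  … 24 more
Group by X:
  weight(X=0) = 1/9
  weight(X=1) = 2/9
  weight(X=2) = 1/9
Total weight = 1/9 + 2/9 + 1/9 = 4/9
P(X=0 | obs) = 1/9 / 4/9 = 1/4
P(X=1 | obs) = 2/9 / 4/9 = 1/2
P(X=2 | obs) = 1/9 / 4/9 = 1/4
argmax = 1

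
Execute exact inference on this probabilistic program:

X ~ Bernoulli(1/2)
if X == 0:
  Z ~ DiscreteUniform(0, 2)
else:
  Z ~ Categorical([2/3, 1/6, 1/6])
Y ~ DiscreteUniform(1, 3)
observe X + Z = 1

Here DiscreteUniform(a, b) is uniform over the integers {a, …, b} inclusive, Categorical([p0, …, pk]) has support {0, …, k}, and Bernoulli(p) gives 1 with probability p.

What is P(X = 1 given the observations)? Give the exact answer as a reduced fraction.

Enumerate traces; 6 have nonzero weight after conditioning:
  (X=0, Z=1, Y=1) weight 1/18
  (X=0, Z=1, Y=2) weight 1/18
  (X=0, Z=1, Y=3) weight 1/18
  (X=1, Z=0, Y=1) weight 1/9
  (X=1, Z=0, Y=2) weight 1/9
  (X=1, Z=0, Y=3) weight 1/9
Group by X:
  weight(X=0) = 1/6
  weight(X=1) = 1/3
Total weight = 1/6 + 1/3 = 1/2
P(X=0 | obs) = 1/6 / 1/2 = 1/3
P(X=1 | obs) = 1/3 / 1/2 = 2/3

P(X = 1 | obs) = 2/3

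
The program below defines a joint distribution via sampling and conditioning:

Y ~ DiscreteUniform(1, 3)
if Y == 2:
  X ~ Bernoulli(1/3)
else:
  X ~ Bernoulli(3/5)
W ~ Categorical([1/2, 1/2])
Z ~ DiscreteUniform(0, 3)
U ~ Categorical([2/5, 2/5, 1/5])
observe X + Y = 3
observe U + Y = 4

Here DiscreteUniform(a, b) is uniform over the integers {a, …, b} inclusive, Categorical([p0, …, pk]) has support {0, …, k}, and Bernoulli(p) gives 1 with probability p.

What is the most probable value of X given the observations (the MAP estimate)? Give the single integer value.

argmax_v P(X = v | obs) = 0

Enumerate traces; 16 have nonzero weight after conditioning:
  (Y=2, X=1, W=0, Z=0, U=2) weight 1/360
  (Y=2, X=1, W=0, Z=1, U=2) weight 1/360
  (Y=2, X=1, W=0, Z=2, U=2) weight 1/360
  (Y=2, X=1, W=0, Z=3, U=2) weight 1/360
  (Y=2, X=1, W=1, Z=0, U=2) weight 1/360
  (Y=2, X=1, W=1, Z=1, U=2) weight 1/360
  (Y=2, X=1, W=1, Z=2, U=2) weight 1/360
  (Y=2, X=1, W=1, Z=3, U=2) weight 1/360
  (Y=3, X=0, W=0, Z=0, U=1) weight 1/150
  … 7 more
Group by X:
  weight(X=0) = 4/75
  weight(X=1) = 1/45
Total weight = 4/75 + 1/45 = 17/225
P(X=0 | obs) = 4/75 / 17/225 = 12/17
P(X=1 | obs) = 1/45 / 17/225 = 5/17
argmax = 0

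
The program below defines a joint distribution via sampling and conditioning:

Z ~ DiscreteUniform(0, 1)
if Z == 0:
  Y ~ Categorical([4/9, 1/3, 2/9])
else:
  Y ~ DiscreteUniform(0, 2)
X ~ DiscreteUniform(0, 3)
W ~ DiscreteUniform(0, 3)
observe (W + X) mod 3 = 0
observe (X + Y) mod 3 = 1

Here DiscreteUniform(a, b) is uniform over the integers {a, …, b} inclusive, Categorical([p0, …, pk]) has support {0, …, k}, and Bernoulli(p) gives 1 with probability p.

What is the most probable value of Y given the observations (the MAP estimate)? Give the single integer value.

argmax_v P(Y = v | obs) = 1

Enumerate traces; 12 have nonzero weight after conditioning:
  (Z=0, Y=0, X=1, W=2) weight 1/72
  (Z=0, Y=1, X=0, W=0) weight 1/96
  (Z=0, Y=1, X=0, W=3) weight 1/96
  (Z=0, Y=1, X=3, W=0) weight 1/96
  (Z=0, Y=1, X=3, W=3) weight 1/96
  (Z=0, Y=2, X=2, W=1) weight 1/144
  (Z=1, Y=0, X=1, W=2) weight 1/96
  (Z=1, Y=1, X=0, W=0) weight 1/96
  … 4 more
Group by Y:
  weight(Y=0) = 7/288
  weight(Y=1) = 1/12
  weight(Y=2) = 5/288
Total weight = 7/288 + 1/12 + 5/288 = 1/8
P(Y=0 | obs) = 7/288 / 1/8 = 7/36
P(Y=1 | obs) = 1/12 / 1/8 = 2/3
P(Y=2 | obs) = 5/288 / 1/8 = 5/36
argmax = 1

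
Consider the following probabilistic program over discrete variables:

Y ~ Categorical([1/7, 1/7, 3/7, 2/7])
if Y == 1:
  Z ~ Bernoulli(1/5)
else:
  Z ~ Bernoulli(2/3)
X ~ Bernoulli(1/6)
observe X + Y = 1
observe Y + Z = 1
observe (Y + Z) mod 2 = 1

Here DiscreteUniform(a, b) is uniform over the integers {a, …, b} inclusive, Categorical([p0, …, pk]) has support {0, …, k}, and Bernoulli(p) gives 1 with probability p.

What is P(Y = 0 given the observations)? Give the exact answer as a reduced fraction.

Enumerate traces; 2 have nonzero weight after conditioning:
  (Y=0, Z=1, X=1) weight 1/63
  (Y=1, Z=0, X=0) weight 2/21
Group by Y:
  weight(Y=0) = 1/63
  weight(Y=1) = 2/21
Total weight = 1/63 + 2/21 = 1/9
P(Y=0 | obs) = 1/63 / 1/9 = 1/7
P(Y=1 | obs) = 2/21 / 1/9 = 6/7

P(Y = 0 | obs) = 1/7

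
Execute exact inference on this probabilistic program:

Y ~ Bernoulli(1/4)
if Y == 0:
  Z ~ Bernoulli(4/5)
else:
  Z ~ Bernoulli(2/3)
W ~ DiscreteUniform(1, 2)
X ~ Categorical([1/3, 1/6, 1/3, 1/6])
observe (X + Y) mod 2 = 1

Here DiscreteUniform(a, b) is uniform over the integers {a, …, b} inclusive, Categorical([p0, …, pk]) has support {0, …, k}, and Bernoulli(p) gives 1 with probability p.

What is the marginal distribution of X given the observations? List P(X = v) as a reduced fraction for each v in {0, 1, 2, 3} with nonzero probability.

Enumerate traces; 16 have nonzero weight after conditioning:
  (Y=0, Z=0, W=1, X=1) weight 1/80
  (Y=0, Z=0, W=1, X=3) weight 1/80
  (Y=0, Z=0, W=2, X=1) weight 1/80
  (Y=0, Z=0, W=2, X=3) weight 1/80
  (Y=0, Z=1, W=1, X=1) weight 1/20
  (Y=0, Z=1, W=1, X=3) weight 1/20
  (Y=0, Z=1, W=2, X=1) weight 1/20
  (Y=0, Z=1, W=2, X=3) weight 1/20
  (Y=1, Z=0, W=1, X=0) weight 1/72
  (Y=1, Z=0, W=1, X=2) weight 1/72
  … 6 more
Group by X:
  weight(X=0) = 1/12
  weight(X=1) = 1/8
  weight(X=2) = 1/12
  weight(X=3) = 1/8
Total weight = 1/12 + 1/8 + 1/12 + 1/8 = 5/12
P(X=0 | obs) = 1/12 / 5/12 = 1/5
P(X=1 | obs) = 1/8 / 5/12 = 3/10
P(X=2 | obs) = 1/12 / 5/12 = 1/5
P(X=3 | obs) = 1/8 / 5/12 = 3/10

P(X=0) = 1/5, P(X=1) = 3/10, P(X=2) = 1/5, P(X=3) = 3/10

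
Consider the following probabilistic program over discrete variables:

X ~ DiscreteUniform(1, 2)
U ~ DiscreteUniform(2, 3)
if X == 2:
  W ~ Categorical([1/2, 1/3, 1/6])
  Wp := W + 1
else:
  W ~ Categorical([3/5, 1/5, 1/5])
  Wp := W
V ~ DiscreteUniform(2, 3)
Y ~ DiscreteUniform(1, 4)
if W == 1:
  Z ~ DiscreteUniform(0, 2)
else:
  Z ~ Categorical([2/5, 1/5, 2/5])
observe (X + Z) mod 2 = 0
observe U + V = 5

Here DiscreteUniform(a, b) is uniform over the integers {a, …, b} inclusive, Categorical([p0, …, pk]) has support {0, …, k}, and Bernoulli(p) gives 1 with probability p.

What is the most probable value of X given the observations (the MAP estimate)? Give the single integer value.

argmax_v P(X = v | obs) = 2

Enumerate traces; 72 have nonzero weight after conditioning:
  (X=1, U=2, W=0, V=3, Y=1, Z=1) weight 3/800
  (X=1, U=2, W=0, V=3, Y=2, Z=1) weight 3/800
  (X=1, U=2, W=0, V=3, Y=3, Z=1) weight 3/800
  (X=1, U=2, W=0, V=3, Y=4, Z=1) weight 3/800
  (X=1, U=2, W=1, V=3, Y=1, Z=1) weight 1/480
  (X=1, U=2, W=1, V=3, Y=2, Z=1) weight 1/480
  (X=1, U=2, W=1, V=3, Y=3, Z=1) weight 1/480
  (X=1, U=2, W=1, V=3, Y=4, Z=1) weight 1/480
  (X=2, U=2, W=0, V=3, Y=1, Z=0) weight 1/160
  … 63 more
Group by X:
  weight(X=1) = 17/300
  weight(X=2) = 17/90
Total weight = 17/300 + 17/90 = 221/900
P(X=1 | obs) = 17/300 / 221/900 = 3/13
P(X=2 | obs) = 17/90 / 221/900 = 10/13
argmax = 2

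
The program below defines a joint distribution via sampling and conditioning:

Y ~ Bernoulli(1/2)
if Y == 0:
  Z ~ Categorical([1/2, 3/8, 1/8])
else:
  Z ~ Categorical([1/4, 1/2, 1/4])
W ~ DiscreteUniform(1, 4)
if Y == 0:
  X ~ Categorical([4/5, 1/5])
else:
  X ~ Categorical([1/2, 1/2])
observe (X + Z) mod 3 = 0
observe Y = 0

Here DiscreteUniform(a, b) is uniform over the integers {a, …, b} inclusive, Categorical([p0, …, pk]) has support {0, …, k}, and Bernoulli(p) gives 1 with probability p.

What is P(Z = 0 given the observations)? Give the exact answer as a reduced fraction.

Enumerate traces; 8 have nonzero weight after conditioning:
  (Y=0, Z=0, W=1, X=0) weight 1/20
  (Y=0, Z=0, W=2, X=0) weight 1/20
  (Y=0, Z=0, W=3, X=0) weight 1/20
  (Y=0, Z=0, W=4, X=0) weight 1/20
  (Y=0, Z=2, W=1, X=1) weight 1/320
  (Y=0, Z=2, W=2, X=1) weight 1/320
  (Y=0, Z=2, W=3, X=1) weight 1/320
  (Y=0, Z=2, W=4, X=1) weight 1/320
Group by Z:
  weight(Z=0) = 1/5
  weight(Z=2) = 1/80
Total weight = 1/5 + 1/80 = 17/80
P(Z=0 | obs) = 1/5 / 17/80 = 16/17
P(Z=2 | obs) = 1/80 / 17/80 = 1/17

P(Z = 0 | obs) = 16/17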